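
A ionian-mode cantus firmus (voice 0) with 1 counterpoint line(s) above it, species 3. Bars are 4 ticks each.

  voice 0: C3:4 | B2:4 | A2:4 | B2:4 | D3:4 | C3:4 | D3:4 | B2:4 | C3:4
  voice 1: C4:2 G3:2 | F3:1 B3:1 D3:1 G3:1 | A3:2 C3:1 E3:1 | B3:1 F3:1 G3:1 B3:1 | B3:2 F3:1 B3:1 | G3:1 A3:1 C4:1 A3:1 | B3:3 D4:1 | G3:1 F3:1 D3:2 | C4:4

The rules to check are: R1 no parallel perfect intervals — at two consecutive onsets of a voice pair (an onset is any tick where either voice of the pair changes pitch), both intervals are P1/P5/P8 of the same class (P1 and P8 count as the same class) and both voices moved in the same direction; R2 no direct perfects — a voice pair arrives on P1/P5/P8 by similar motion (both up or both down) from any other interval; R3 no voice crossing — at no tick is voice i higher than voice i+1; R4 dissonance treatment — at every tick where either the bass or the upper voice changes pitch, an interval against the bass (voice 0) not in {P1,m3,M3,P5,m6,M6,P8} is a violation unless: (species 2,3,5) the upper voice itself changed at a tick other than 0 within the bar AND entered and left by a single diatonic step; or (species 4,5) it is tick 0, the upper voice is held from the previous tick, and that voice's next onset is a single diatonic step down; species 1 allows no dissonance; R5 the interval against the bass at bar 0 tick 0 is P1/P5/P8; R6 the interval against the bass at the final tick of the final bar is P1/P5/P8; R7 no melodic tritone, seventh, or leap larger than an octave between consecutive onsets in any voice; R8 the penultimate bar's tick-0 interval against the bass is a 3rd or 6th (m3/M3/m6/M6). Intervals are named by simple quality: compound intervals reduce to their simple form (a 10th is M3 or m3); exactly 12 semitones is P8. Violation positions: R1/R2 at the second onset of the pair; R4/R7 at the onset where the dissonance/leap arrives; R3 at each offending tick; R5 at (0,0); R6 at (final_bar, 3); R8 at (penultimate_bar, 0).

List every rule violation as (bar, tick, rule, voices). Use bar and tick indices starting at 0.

bar 0: v0=C3 v1=C4 downbeat P8
bar 1: v0=B2 v1=F3 downbeat TT
bar 2: v0=A2 v1=A3 downbeat P8
bar 3: v0=B2 v1=B3 downbeat P8
bar 4: v0=D3 v1=B3 downbeat M6
bar 5: v0=C3 v1=G3 downbeat P5
bar 6: v0=D3 v1=B3 downbeat M6
bar 7: v0=B2 v1=G3 downbeat m6
bar 8: v0=C3 v1=C4 downbeat P8
  -> R4 @ bar 1 tick 0 v(0, 1): B2/F3 TT untreated
  -> R7 @ bar 1 tick 1 v(1,): F3->B3 leap 6st
  -> R2 @ bar 3 tick 0 v(0, 1): A2/E3 P5 -> B2/B3 P8 similar
  -> R4 @ bar 3 tick 1 v(0, 1): B2/F3 TT untreated
  -> R7 @ bar 3 tick 1 v(1,): B3->F3 leap 6st
  -> R7 @ bar 4 tick 2 v(1,): B3->F3 leap 6st
  -> R7 @ bar 4 tick 3 v(1,): F3->B3 leap 6st
  -> R2 @ bar 5 tick 0 v(0, 1): D3/B3 M6 -> C3/G3 P5 similar
  -> R4 @ bar 7 tick 1 v(0, 1): B2/F3 TT untreated
  -> R2 @ bar 8 tick 0 v(0, 1): B2/D3 m3 -> C3/C4 P8 similar
  -> R7 @ bar 8 tick 0 v(1,): D3->C4 leap 10st

(1, 0, R4, (0, 1))
(1, 1, R7, (1,))
(3, 0, R2, (0, 1))
(3, 1, R4, (0, 1))
(3, 1, R7, (1,))
(4, 2, R7, (1,))
(4, 3, R7, (1,))
(5, 0, R2, (0, 1))
(7, 1, R4, (0, 1))
(8, 0, R2, (0, 1))
(8, 0, R7, (1,))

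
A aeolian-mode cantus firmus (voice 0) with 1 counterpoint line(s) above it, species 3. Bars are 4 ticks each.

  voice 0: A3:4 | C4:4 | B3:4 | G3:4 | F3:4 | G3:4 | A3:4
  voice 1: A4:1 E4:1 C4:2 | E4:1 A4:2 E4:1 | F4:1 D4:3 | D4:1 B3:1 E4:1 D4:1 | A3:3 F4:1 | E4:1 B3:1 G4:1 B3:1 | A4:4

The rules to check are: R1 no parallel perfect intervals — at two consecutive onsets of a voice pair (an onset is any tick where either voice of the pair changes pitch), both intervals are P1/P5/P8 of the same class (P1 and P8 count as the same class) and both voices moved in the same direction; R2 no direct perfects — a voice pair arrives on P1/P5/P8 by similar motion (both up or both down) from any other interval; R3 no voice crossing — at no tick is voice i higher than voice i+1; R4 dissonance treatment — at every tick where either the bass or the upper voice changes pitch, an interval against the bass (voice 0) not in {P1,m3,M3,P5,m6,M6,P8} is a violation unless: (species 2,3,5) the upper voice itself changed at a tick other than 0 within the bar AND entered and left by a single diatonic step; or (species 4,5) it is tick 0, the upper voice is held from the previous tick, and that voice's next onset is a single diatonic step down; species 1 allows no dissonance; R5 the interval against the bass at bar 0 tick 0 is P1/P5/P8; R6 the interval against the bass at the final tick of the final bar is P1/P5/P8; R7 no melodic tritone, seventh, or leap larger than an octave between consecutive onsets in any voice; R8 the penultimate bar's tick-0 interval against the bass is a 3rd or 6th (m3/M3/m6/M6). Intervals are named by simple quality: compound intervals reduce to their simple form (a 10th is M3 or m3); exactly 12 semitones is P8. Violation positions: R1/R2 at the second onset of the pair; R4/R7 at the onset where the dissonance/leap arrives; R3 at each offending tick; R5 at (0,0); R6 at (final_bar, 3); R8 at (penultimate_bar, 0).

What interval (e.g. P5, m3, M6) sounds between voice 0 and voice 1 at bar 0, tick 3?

voice 0=A3 voice 1=C4 -> m3

m3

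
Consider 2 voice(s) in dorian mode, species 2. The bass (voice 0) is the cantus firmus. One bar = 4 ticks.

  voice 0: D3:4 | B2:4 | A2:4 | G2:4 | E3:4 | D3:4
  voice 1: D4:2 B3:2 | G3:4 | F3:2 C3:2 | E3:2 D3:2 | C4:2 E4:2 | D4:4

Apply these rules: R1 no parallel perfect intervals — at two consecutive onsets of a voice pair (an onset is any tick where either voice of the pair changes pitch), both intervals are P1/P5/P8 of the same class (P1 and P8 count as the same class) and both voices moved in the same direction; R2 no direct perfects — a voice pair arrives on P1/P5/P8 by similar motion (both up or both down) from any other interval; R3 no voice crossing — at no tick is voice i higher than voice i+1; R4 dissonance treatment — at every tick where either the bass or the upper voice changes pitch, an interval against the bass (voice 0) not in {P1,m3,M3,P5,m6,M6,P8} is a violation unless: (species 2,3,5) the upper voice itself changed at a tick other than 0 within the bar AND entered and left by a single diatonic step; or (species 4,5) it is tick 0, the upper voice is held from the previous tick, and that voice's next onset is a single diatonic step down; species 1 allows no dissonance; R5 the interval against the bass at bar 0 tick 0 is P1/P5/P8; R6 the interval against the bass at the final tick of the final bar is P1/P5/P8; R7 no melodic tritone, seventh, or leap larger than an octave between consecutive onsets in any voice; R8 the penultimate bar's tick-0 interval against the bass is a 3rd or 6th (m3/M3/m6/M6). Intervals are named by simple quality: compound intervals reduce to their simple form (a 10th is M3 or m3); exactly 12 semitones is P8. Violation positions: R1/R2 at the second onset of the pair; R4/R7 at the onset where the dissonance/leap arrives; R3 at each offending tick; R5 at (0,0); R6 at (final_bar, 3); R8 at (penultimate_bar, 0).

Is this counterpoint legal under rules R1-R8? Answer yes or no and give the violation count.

bar 0: v0=D3 v1=D4 (P8)
bar 1: v0=B2 v1=G3 (m6)
bar 2: v0=A2 v1=F3 (m6)
bar 3: v0=G2 v1=E3 (M6)
bar 4: v0=E3 v1=C4 (m6)
bar 5: v0=D3 v1=D4 (P8)
  R7 @ bar4.0: D3->C4 leap 10st
  R1 @ bar5.0: E3/E4 P8 -> D3/D4 P8 similar

No (2 violations)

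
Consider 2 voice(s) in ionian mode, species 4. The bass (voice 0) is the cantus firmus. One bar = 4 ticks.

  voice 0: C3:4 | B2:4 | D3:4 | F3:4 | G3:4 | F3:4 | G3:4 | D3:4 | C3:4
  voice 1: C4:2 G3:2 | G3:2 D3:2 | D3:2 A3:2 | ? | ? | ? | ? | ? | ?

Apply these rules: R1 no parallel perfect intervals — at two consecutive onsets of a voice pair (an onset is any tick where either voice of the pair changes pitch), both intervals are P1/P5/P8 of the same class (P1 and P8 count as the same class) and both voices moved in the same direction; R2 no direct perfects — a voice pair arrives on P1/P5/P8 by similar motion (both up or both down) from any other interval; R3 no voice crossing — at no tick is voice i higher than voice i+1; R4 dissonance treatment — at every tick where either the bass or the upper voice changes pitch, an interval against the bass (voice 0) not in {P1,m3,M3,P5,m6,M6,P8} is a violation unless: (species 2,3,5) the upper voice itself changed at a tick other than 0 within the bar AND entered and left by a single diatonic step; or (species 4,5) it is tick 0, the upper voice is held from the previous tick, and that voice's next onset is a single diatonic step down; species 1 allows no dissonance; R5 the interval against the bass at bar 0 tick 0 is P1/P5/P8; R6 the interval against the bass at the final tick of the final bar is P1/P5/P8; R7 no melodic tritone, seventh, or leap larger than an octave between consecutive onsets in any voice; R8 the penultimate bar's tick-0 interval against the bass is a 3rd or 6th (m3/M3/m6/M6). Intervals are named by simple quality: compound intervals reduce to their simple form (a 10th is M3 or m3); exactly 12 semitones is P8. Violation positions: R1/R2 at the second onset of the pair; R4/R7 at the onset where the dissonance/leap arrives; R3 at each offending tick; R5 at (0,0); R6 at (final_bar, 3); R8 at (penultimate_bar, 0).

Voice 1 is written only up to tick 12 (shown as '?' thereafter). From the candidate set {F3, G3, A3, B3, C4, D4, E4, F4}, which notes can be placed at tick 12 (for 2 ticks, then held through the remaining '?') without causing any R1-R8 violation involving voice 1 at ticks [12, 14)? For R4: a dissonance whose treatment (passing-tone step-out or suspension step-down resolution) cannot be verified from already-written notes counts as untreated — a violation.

{A3, D4, F3}

F3: legal
G3: violates R4
A3: legal
B3: violates R4
C4: violates R1
D4: legal
E4: violates R4
F4: violates R2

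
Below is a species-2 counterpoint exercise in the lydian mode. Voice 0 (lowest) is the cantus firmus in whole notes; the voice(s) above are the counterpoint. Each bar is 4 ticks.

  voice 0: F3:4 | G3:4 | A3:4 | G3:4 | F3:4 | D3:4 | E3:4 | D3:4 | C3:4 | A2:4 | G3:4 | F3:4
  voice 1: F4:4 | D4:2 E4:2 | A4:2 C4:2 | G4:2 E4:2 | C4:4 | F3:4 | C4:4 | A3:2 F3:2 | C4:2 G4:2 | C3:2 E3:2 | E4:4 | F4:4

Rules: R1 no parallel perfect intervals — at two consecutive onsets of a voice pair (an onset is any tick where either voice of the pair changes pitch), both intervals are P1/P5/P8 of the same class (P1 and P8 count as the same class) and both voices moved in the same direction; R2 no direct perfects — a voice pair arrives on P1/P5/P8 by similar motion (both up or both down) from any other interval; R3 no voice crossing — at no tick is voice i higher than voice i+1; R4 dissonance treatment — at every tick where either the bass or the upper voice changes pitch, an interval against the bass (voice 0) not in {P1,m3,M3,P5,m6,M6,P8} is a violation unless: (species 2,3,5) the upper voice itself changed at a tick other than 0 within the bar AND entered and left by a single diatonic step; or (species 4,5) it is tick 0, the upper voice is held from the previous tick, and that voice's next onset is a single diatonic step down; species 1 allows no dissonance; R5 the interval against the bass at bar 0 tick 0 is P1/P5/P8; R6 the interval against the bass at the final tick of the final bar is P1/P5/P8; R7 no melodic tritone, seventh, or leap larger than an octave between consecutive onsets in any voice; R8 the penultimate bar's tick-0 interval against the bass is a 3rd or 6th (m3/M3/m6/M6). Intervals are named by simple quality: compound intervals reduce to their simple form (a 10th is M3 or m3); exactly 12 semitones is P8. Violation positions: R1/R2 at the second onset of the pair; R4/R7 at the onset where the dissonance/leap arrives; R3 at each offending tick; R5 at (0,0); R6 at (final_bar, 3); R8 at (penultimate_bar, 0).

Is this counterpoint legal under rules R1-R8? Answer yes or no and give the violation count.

No (5 violations)

bar 0: v0=F3 v1=F4 (P8)
bar 1: v0=G3 v1=D4 (P5)
bar 2: v0=A3 v1=A4 (P8)
bar 3: v0=G3 v1=G4 (P8)
bar 4: v0=F3 v1=C4 (P5)
bar 5: v0=D3 v1=F3 (m3)
bar 6: v0=E3 v1=C4 (m6)
bar 7: v0=D3 v1=A3 (P5)
bar 8: v0=C3 v1=C4 (P8)
bar 9: v0=A2 v1=C3 (m3)
bar 10: v0=G3 v1=E4 (M6)
bar 11: v0=F3 v1=F4 (P8)
  R2 @ bar2.0: G3/E4 M6 -> A3/A4 P8 similar
  R2 @ bar4.0: G3/E4 M6 -> F3/C4 P5 similar
  R2 @ bar7.0: E3/C4 m6 -> D3/A3 P5 similar
  R7 @ bar9.0: G4->C3 leap 19st
  R7 @ bar10.0: A2->G3 leap 10st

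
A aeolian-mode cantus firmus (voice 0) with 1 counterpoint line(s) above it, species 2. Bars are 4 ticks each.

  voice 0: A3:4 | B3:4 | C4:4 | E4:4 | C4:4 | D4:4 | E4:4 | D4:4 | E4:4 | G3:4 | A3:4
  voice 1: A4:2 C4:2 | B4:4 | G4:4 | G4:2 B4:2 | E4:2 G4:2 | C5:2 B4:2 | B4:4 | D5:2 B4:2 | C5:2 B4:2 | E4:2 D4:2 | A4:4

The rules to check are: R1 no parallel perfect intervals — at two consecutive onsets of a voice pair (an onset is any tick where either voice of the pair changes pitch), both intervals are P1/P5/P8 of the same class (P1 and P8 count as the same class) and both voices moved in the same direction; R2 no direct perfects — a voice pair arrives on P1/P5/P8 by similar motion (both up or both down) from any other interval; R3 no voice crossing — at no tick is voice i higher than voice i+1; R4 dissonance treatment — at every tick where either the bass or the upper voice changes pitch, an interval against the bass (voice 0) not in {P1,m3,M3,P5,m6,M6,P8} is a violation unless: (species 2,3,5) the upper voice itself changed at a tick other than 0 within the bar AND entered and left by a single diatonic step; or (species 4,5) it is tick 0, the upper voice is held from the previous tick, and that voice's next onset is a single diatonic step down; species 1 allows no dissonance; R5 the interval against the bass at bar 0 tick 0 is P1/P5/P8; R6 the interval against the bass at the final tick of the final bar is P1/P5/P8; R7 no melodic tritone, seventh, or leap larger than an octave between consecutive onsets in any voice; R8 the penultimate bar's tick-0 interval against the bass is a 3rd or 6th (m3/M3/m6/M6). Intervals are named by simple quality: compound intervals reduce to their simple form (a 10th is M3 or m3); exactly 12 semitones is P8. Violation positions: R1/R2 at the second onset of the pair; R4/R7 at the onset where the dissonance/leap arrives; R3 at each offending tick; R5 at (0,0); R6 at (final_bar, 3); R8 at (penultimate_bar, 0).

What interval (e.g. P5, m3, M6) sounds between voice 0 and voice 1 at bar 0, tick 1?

P8

voice 0=A3 voice 1=A4 -> P8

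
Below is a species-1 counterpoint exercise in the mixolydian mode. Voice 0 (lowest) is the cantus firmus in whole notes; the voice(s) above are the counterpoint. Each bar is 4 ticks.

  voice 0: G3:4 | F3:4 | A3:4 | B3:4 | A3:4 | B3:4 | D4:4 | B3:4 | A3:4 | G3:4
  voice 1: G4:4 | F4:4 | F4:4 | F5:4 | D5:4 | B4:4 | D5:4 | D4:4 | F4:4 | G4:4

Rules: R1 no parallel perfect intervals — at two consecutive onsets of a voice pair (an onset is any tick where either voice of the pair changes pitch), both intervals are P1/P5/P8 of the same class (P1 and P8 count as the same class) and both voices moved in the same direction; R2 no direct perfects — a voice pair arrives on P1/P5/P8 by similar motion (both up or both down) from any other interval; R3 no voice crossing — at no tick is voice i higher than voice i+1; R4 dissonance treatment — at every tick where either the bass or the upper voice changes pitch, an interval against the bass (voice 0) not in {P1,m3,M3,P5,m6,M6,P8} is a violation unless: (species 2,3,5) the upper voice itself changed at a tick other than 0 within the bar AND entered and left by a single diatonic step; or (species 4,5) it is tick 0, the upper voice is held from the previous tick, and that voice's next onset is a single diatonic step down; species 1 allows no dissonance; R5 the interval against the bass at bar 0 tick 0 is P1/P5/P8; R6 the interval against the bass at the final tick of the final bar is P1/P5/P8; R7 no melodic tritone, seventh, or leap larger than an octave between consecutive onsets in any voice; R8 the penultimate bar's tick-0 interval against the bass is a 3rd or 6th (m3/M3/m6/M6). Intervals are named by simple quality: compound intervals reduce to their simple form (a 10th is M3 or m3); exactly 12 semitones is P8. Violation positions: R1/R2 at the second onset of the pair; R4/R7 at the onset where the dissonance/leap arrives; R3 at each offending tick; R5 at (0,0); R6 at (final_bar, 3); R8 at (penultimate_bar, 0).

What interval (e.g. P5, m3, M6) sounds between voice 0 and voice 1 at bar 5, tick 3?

P8

voice 0=B3 voice 1=B4 -> P8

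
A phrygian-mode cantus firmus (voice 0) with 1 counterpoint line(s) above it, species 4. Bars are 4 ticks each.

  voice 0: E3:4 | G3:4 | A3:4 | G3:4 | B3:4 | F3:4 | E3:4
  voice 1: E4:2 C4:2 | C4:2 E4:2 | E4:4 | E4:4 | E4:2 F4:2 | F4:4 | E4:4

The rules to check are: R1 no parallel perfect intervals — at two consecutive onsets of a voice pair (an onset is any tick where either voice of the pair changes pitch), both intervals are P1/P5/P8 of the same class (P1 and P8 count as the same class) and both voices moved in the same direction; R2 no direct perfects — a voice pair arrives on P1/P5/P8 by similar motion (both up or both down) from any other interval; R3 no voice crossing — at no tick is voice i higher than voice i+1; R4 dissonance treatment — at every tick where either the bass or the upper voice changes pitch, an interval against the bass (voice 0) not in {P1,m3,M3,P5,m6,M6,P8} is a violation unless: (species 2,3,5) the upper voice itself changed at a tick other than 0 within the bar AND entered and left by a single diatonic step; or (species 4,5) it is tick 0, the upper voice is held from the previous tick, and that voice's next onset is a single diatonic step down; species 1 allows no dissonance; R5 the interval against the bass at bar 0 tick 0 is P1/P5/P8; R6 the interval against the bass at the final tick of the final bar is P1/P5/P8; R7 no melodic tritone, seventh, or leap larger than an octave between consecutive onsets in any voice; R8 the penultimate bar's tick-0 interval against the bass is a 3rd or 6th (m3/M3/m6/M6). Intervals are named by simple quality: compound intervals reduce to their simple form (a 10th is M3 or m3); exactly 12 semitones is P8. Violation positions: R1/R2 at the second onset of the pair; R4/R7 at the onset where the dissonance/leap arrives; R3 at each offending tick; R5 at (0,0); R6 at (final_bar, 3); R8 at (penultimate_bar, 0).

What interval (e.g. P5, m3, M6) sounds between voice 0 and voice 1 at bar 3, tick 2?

voice 0=G3 voice 1=E4 -> M6

M6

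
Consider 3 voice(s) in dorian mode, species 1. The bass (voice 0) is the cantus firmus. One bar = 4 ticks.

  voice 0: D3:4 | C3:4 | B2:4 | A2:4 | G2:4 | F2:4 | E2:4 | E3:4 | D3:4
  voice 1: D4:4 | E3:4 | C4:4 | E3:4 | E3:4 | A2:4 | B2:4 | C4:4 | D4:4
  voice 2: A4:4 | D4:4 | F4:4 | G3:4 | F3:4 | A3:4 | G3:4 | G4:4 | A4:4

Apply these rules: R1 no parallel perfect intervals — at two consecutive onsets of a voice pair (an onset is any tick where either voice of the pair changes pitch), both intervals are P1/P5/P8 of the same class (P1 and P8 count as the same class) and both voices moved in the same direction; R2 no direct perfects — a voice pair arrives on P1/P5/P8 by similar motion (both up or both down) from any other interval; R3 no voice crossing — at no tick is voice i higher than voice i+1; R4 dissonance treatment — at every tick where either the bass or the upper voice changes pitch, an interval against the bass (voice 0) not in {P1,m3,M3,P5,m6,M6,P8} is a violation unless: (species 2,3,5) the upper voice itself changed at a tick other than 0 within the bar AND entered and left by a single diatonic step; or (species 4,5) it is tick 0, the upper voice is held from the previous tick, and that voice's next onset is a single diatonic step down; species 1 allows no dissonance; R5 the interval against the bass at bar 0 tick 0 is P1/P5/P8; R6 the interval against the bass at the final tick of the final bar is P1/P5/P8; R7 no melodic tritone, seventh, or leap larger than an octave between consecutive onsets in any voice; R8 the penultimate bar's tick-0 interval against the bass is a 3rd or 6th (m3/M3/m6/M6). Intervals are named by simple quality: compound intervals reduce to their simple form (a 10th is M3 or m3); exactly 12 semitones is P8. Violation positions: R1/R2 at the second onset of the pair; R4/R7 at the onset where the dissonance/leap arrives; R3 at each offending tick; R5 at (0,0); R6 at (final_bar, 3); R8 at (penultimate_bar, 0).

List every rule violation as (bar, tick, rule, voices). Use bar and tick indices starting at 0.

bar 0: v0=D3 v1=D4 v2=A4 downbeat P5
bar 1: v0=C3 v1=E3 v2=D4 downbeat M2
bar 2: v0=B2 v1=C4 v2=F4 downbeat TT
bar 3: v0=A2 v1=E3 v2=G3 downbeat m7
bar 4: v0=G2 v1=E3 v2=F3 downbeat m7
bar 5: v0=F2 v1=A2 v2=A3 downbeat M3
bar 6: v0=E2 v1=B2 v2=G3 downbeat m3
bar 7: v0=E3 v1=C4 v2=G4 downbeat m3
bar 8: v0=D3 v1=D4 v2=A4 downbeat P5
  -> R4 @ bar 1 tick 0 v(0, 2): C3/D4 M2 untreated
  -> R7 @ bar 1 tick 0 v(1,): D4->E3 leap 10st
  -> R4 @ bar 2 tick 0 v(0, 1): B2/C4 m2 untreated
  -> R4 @ bar 2 tick 0 v(0, 2): B2/F4 TT untreated
  -> R2 @ bar 3 tick 0 v(0, 1): B2/C4 m2 -> A2/E3 P5 similar
  -> R4 @ bar 3 tick 0 v(0, 2): A2/G3 m7 untreated
  -> R7 @ bar 3 tick 0 v(2,): F4->G3 leap 10st
  -> R4 @ bar 4 tick 0 v(0, 2): G2/F3 m7 untreated
  -> R2 @ bar 7 tick 0 v(1, 2): B2/G3 m6 -> C4/G4 P5 similar
  -> R7 @ bar 7 tick 0 v(1,): B2->C4 leap 13st
  -> R1 @ bar 8 tick 0 v(1, 2): C4/G4 P5 -> D4/A4 P5 similar

(1, 0, R4, (0, 2))
(1, 0, R7, (1,))
(2, 0, R4, (0, 1))
(2, 0, R4, (0, 2))
(3, 0, R2, (0, 1))
(3, 0, R4, (0, 2))
(3, 0, R7, (2,))
(4, 0, R4, (0, 2))
(7, 0, R2, (1, 2))
(7, 0, R7, (1,))
(8, 0, R1, (1, 2))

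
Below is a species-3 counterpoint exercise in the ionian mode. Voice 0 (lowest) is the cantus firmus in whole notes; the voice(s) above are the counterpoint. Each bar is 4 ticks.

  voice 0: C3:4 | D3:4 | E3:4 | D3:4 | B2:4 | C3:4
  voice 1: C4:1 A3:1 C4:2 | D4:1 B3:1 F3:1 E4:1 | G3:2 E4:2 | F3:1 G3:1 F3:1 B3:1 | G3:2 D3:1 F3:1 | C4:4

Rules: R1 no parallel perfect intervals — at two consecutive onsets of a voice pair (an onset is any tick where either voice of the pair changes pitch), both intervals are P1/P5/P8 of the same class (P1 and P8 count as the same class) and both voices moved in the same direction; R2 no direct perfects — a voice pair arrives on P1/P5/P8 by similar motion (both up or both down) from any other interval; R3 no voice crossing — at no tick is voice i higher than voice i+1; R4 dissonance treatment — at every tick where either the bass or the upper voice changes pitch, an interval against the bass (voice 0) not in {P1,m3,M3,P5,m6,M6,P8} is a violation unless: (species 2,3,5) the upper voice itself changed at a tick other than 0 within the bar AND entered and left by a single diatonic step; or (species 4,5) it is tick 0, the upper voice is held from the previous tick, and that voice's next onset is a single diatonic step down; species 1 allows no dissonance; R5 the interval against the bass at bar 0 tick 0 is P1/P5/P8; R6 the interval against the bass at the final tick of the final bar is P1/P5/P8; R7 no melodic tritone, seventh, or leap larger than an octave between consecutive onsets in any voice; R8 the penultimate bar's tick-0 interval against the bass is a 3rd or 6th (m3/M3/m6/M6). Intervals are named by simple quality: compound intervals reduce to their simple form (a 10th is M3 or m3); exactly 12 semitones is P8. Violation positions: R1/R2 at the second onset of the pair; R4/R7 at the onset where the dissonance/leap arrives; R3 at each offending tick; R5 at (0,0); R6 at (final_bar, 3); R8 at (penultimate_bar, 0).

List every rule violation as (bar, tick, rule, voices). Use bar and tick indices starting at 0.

(1, 0, R1, (0, 1))
(1, 2, R7, (1,))
(1, 3, R4, (0, 1))
(1, 3, R7, (1,))
(3, 0, R7, (1,))
(3, 3, R7, (1,))
(4, 3, R4, (0, 1))
(5, 0, R2, (0, 1))

bar 0: v0=C3 v1=C4 downbeat P8
bar 1: v0=D3 v1=D4 downbeat P8
bar 2: v0=E3 v1=G3 downbeat m3
bar 3: v0=D3 v1=F3 downbeat m3
bar 4: v0=B2 v1=G3 downbeat m6
bar 5: v0=C3 v1=C4 downbeat P8
  -> R1 @ bar 1 tick 0 v(0, 1): C3/C4 P8 -> D3/D4 P8 similar
  -> R7 @ bar 1 tick 2 v(1,): B3->F3 leap 6st
  -> R4 @ bar 1 tick 3 v(0, 1): D3/E4 M2 untreated
  -> R7 @ bar 1 tick 3 v(1,): F3->E4 leap 11st
  -> R7 @ bar 3 tick 0 v(1,): E4->F3 leap 11st
  -> R7 @ bar 3 tick 3 v(1,): F3->B3 leap 6st
  -> R4 @ bar 4 tick 3 v(0, 1): B2/F3 TT untreated
  -> R2 @ bar 5 tick 0 v(0, 1): B2/F3 TT -> C3/C4 P8 similar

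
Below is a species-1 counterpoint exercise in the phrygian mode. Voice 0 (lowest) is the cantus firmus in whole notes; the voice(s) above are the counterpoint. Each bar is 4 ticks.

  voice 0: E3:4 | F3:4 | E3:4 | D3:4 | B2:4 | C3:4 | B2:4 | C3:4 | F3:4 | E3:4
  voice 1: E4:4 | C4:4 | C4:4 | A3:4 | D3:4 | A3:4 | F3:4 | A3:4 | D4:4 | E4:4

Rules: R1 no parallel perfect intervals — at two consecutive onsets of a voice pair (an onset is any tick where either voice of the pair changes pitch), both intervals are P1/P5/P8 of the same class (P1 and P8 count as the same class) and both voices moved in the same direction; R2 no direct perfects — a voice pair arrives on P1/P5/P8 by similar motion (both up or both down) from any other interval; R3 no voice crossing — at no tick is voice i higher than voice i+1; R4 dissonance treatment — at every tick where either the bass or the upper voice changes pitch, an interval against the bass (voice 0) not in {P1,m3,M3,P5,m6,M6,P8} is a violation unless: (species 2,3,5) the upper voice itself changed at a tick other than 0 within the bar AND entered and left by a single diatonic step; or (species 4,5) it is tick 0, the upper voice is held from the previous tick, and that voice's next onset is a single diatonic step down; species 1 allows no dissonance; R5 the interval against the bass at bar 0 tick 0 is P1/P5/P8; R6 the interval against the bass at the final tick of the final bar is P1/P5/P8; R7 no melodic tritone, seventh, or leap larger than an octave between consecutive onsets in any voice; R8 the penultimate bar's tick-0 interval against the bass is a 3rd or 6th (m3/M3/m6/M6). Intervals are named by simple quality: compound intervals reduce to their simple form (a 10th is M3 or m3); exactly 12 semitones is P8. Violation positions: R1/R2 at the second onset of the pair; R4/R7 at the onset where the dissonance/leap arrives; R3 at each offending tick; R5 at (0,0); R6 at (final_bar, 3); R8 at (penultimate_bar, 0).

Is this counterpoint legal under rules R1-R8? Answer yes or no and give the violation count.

No (2 violations)

bar 0: v0=E3 v1=E4 (P8)
bar 1: v0=F3 v1=C4 (P5)
bar 2: v0=E3 v1=C4 (m6)
bar 3: v0=D3 v1=A3 (P5)
bar 4: v0=B2 v1=D3 (m3)
bar 5: v0=C3 v1=A3 (M6)
bar 6: v0=B2 v1=F3 (TT)
bar 7: v0=C3 v1=A3 (M6)
bar 8: v0=F3 v1=D4 (M6)
bar 9: v0=E3 v1=E4 (P8)
  R2 @ bar3.0: E3/C4 m6 -> D3/A3 P5 similar
  R4 @ bar6.0: B2/F3 TT untreated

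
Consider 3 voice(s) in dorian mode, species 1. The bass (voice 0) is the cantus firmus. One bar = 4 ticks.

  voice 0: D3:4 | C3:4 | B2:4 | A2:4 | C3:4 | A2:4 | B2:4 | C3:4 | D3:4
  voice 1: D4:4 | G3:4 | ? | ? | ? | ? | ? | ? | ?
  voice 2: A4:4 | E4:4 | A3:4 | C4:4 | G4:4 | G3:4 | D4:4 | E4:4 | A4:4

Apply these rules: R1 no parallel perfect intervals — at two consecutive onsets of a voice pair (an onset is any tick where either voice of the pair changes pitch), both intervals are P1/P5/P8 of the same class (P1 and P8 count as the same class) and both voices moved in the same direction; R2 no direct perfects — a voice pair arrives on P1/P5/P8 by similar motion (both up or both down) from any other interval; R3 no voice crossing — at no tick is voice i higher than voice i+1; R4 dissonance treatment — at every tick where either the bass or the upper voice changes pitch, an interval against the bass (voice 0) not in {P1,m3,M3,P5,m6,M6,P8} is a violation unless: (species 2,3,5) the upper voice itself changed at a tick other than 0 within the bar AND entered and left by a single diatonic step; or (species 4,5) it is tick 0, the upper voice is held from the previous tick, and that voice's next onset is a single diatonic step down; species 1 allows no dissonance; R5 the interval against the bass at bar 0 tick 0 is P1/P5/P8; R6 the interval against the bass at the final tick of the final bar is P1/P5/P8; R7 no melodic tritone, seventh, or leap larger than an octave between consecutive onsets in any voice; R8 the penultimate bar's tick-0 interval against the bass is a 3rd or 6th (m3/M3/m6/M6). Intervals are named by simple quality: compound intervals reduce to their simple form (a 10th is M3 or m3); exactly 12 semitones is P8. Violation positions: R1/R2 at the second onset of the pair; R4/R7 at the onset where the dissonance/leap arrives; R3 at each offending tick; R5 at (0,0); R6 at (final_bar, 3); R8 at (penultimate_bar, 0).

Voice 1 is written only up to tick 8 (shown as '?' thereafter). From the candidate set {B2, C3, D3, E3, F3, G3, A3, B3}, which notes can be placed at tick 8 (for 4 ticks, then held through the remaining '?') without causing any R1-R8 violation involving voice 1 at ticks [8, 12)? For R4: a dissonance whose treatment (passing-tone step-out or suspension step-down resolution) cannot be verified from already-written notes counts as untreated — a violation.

{G3}

B2: violates R2
C3: violates R4
D3: violates R2
E3: violates R4
F3: violates R4
G3: legal
A3: violates R4
B3: violates R3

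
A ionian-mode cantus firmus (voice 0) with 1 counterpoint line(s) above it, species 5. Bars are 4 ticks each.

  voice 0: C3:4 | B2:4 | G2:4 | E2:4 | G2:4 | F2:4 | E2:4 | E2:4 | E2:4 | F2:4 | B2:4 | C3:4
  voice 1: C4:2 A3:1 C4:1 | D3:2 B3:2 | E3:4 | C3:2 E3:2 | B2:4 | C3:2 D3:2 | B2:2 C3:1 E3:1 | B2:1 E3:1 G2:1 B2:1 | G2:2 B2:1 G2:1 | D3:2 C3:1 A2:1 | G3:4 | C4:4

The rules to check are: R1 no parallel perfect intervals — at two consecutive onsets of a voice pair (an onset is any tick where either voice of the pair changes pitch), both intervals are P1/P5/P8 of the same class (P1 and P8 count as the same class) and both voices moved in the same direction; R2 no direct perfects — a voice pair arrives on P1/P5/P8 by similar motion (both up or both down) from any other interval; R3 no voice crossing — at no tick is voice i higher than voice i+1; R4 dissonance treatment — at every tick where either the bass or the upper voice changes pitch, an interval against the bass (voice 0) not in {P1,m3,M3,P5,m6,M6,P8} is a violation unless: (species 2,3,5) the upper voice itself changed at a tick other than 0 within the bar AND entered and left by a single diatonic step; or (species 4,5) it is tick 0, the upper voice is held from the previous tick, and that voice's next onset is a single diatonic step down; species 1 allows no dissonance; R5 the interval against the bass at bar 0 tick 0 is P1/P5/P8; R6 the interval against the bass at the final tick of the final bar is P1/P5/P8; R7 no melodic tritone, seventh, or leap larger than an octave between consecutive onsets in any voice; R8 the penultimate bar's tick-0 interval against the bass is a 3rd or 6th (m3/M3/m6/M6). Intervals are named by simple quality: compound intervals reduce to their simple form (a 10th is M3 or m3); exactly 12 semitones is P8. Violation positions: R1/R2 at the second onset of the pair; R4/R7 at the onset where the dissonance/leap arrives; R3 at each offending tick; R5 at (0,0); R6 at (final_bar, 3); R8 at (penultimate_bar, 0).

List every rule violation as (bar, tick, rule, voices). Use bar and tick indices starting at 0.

bar 0: v0=C3 v1=C4 downbeat P8
bar 1: v0=B2 v1=D3 downbeat m3
bar 2: v0=G2 v1=E3 downbeat M6
bar 3: v0=E2 v1=C3 downbeat m6
bar 4: v0=G2 v1=B2 downbeat M3
bar 5: v0=F2 v1=C3 downbeat P5
bar 6: v0=E2 v1=B2 downbeat P5
bar 7: v0=E2 v1=B2 downbeat P5
bar 8: v0=E2 v1=G2 downbeat m3
bar 9: v0=F2 v1=D3 downbeat M6
bar 10: v0=B2 v1=G3 downbeat m6
bar 11: v0=C3 v1=C4 downbeat P8
  -> R7 @ bar 1 tick 0 v(1,): C4->D3 leap 10st
  -> R2 @ bar 6 tick 0 v(0, 1): F2/D3 M6 -> E2/B2 P5 similar
  -> R7 @ bar 10 tick 0 v(0,): F2->B2 leap 6st
  -> R7 @ bar 10 tick 0 v(1,): A2->G3 leap 10st
  -> R2 @ bar 11 tick 0 v(0, 1): B2/G3 m6 -> C3/C4 P8 similar

(1, 0, R7, (1,))
(6, 0, R2, (0, 1))
(10, 0, R7, (0,))
(10, 0, R7, (1,))
(11, 0, R2, (0, 1))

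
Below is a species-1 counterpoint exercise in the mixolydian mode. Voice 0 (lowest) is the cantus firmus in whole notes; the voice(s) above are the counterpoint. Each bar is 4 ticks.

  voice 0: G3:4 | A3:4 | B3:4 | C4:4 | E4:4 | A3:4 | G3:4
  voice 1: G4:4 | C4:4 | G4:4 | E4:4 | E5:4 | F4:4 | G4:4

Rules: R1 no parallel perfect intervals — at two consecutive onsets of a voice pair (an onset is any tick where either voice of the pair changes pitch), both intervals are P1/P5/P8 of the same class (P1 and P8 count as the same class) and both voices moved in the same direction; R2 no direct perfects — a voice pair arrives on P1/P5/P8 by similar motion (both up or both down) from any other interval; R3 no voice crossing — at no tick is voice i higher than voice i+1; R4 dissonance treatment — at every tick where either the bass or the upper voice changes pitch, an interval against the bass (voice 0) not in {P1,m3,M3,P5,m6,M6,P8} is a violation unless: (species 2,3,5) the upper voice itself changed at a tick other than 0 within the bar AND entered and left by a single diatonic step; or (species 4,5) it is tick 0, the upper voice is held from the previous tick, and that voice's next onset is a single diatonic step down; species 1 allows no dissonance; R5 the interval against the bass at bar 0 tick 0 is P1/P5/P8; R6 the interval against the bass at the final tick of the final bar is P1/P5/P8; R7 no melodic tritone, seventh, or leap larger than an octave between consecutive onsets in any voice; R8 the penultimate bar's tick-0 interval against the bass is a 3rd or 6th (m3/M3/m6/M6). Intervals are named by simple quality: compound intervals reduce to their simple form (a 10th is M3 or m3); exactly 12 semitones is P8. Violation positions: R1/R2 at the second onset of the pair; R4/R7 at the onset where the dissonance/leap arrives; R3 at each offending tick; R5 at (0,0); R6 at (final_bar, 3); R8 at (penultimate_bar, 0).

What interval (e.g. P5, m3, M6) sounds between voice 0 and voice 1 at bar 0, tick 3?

voice 0=G3 voice 1=G4 -> P8

P8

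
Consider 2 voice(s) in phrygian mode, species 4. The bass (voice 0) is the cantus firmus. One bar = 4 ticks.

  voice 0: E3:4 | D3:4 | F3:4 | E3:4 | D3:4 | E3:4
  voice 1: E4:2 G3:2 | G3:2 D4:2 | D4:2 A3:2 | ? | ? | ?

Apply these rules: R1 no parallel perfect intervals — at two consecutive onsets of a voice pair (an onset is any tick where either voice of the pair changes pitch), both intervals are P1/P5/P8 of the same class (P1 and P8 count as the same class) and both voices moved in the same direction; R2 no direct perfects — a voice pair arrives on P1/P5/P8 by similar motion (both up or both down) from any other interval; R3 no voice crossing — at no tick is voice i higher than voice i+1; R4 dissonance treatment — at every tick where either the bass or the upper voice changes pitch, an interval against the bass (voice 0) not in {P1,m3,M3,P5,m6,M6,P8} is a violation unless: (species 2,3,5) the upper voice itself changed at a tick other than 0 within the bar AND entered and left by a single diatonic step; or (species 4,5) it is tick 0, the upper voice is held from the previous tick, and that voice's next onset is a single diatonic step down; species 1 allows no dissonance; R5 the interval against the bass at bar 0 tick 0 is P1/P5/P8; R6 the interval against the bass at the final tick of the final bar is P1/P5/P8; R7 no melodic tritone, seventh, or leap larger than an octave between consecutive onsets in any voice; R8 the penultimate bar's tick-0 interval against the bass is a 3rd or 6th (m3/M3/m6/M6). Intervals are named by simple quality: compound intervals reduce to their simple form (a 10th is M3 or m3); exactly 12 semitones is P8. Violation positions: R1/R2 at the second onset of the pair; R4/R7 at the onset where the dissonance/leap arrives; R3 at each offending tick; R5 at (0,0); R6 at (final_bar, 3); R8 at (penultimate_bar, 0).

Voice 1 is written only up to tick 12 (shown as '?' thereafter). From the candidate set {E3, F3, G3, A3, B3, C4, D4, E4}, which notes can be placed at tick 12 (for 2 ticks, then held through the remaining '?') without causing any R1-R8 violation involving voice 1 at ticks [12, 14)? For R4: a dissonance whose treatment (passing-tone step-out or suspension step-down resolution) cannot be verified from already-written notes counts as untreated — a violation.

{B3, C4, E4, G3}

E3: violates R2
F3: violates R4
G3: legal
A3: violates R4
B3: legal
C4: legal
D4: violates R4
E4: legal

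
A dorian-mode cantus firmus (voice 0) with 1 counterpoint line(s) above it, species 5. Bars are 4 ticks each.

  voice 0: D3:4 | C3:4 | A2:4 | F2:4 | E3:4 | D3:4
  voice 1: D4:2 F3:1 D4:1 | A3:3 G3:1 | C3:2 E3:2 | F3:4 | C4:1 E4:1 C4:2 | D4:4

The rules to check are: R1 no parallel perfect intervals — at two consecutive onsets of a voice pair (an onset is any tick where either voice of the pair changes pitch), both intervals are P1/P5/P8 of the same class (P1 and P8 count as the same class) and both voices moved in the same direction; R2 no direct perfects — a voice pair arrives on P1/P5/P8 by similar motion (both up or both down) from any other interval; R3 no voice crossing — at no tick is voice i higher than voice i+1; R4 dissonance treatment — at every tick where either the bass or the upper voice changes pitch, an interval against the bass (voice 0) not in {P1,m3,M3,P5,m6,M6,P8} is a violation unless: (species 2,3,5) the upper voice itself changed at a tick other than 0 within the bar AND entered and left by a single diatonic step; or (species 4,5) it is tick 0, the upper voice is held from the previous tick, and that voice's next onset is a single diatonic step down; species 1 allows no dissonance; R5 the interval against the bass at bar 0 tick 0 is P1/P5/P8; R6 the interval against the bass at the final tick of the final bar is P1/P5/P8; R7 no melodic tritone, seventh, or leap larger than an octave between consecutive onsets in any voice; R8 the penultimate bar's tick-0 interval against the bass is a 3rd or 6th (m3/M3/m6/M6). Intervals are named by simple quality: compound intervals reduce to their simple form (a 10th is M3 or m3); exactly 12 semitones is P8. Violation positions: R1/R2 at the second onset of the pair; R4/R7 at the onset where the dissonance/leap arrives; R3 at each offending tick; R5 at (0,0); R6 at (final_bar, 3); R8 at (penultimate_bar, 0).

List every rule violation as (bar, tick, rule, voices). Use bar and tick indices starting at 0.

bar 0: v0=D3 v1=D4 downbeat P8
bar 1: v0=C3 v1=A3 downbeat M6
bar 2: v0=A2 v1=C3 downbeat m3
bar 3: v0=F2 v1=F3 downbeat P8
bar 4: v0=E3 v1=C4 downbeat m6
bar 5: v0=D3 v1=D4 downbeat P8
  -> R7 @ bar 4 tick 0 v(0,): F2->E3 leap 11st

(4, 0, R7, (0,))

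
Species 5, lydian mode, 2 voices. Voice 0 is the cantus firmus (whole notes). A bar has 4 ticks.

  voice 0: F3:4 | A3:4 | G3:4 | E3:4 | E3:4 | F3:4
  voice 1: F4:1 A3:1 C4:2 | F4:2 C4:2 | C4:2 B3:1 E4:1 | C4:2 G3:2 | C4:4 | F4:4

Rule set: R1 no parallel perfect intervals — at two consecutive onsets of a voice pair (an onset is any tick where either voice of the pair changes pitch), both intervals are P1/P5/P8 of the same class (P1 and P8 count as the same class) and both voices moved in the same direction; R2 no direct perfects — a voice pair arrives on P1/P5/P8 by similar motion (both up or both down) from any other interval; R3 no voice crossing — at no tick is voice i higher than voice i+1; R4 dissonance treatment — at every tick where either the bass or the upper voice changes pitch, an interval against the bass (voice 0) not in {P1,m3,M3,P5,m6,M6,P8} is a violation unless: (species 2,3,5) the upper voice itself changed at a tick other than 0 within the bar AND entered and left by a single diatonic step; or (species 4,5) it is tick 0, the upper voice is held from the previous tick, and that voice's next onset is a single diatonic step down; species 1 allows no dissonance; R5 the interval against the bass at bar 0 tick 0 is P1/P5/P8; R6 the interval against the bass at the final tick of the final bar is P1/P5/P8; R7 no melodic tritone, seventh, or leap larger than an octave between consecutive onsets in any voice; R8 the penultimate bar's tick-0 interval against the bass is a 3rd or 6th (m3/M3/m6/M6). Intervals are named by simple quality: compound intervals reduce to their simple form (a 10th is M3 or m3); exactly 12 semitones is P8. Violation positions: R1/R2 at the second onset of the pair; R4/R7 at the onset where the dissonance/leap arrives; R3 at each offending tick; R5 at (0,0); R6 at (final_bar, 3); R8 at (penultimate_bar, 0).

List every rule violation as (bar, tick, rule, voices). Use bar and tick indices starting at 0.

bar 0: v0=F3 v1=F4 downbeat P8
bar 1: v0=A3 v1=F4 downbeat m6
bar 2: v0=G3 v1=C4 downbeat P4
bar 3: v0=E3 v1=C4 downbeat m6
bar 4: v0=E3 v1=C4 downbeat m6
bar 5: v0=F3 v1=F4 downbeat P8
  -> R2 @ bar 5 tick 0 v(0, 1): E3/C4 m6 -> F3/F4 P8 similar

(5, 0, R2, (0, 1))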